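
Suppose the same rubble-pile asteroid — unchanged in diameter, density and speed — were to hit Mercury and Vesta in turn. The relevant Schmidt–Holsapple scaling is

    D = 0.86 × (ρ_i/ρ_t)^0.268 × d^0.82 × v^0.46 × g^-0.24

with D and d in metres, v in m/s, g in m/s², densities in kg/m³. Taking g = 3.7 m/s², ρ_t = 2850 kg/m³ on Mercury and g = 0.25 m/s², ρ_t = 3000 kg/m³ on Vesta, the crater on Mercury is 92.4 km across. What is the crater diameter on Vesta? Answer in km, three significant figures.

The impactor-only factors (d, v, ρ_i) cancel in the ratio, leaving D_Vesta/D_Mercury = (g_Vesta/g_Mercury)^-0.24 · (ρ_t,Mercury/ρ_t,Vesta)^0.268.
(0.25/3.7)^-0.24 = 0.06757^-0.24 = 1.909
(2850/3000)^0.268 = 0.9500^0.268 = 0.9863
Ratio = 1.909 × 0.9863 = 1.883
D_Vesta = 1.883 × 92.4 km = 174 km

D ≈ 174 km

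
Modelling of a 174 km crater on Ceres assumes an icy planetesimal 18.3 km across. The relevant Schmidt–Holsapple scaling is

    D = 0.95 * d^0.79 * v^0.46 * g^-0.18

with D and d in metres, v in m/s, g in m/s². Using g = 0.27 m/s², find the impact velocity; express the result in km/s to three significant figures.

Rearranging for v: v = [D / (0.95 · 18300^0.79 · 0.27^-0.18)]^(1/0.46).
D = 174000 m.
18300^0.79 = 2330
0.27^-0.18 = 1.266
Denominator = 0.95 × 2330 × 1.266 = 2802
D / 2802 = 174000 / 2802 = 62.10
v = 62.10^(1/0.46) = 62.10^2.1739 = 7907 m/s

v ≈ 7.91 km/s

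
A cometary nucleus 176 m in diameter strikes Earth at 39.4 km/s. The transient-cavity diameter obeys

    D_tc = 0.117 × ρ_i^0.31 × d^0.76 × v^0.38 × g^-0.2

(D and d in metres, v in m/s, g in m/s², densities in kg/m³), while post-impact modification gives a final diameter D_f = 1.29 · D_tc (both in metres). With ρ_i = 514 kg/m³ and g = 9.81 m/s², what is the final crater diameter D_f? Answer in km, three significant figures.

D_f ≈ 1.88 km

v = 39400 m/s.
ρ_i^0.31 = 514^0.31 = 6.925
d^0.76 = 176^0.76 = 50.88
v^0.38 = 39400^0.38 = 55.76
g^-0.2 = 9.81^-0.2 = 0.6334
D_tc = 0.117 × 6.925 × 50.88 × 55.76 × 0.6334 = 1456 m
D_f = 1.29 × 1456 = 1878 m
     = 1.878 km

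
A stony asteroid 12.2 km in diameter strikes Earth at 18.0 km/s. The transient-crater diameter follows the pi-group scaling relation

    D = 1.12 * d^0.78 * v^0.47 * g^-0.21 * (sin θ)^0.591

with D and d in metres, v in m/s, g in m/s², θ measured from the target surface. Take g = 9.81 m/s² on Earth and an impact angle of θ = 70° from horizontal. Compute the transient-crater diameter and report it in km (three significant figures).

In SI units: d = 12200 m, v = 18000 m/s.
d^0.78 = 12200^0.78 = 1539
v^0.47 = 18000^0.47 = 99.99
g^-0.21 = 9.81^-0.21 = 0.6191
(sin 70°)^0.591 = 0.9397^0.591 = 0.9639
D = 1.12 × 1539 × 99.99 × 0.6191 × 0.9639 = 1.029 × 10^5 m
   = 102.9 km

D ≈ 103 km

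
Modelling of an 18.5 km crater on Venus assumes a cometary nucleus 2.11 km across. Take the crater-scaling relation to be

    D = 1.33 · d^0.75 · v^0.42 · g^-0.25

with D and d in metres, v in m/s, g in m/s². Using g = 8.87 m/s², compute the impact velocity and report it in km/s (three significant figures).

Rearranging for v: v = [D / (1.33 · 2110^0.75 · 8.87^-0.25)]^(1/0.42).
D = 18500 m.
2110^0.75 = 311.3
8.87^-0.25 = 0.5795
Denominator = 1.33 × 311.3 × 0.5795 = 239.9
D / 239.9 = 18500 / 239.9 = 77.12
v = 77.12^(1/0.42) = 77.12^2.381 = 31142 m/s

v ≈ 31.1 km/s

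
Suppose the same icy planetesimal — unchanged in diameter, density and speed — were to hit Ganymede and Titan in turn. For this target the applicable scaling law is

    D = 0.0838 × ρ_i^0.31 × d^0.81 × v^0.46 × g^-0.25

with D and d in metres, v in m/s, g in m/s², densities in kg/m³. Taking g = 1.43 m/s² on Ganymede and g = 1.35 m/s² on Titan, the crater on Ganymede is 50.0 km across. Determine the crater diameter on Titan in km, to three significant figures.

D ≈ 50.7 km

All impactor-dependent factors cancel in the ratio, leaving D_Titan/D_Ganymede = (g_Titan/g_Ganymede)^-0.25.
(1.35/1.43)^-0.25 = 0.9441^-0.25 = 1.014
D_Titan = 1.014 × 50.0 km = 50.7 km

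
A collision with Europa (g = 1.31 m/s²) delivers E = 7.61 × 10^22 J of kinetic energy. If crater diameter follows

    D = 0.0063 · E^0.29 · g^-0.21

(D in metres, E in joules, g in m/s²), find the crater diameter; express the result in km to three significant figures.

E^0.29 = (7.61 × 10^22)^0.29 = 4.321 × 10^6
g^-0.21 = 1.31^-0.21 = 0.9449
D = 0.0063 × 4.321 × 10^6 × 0.9449 = 25722 m
   = 25.72 km

D ≈ 25.7 km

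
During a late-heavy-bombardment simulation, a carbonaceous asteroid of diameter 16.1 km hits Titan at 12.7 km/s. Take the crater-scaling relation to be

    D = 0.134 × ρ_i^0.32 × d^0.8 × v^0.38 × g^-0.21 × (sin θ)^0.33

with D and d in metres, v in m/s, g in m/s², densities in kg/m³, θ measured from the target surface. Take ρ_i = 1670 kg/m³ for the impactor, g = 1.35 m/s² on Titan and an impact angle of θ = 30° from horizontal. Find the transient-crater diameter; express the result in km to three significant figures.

D ≈ 90.5 km

In SI units: d = 16100 m, v = 12700 m/s.
ρ_i^0.32 = 1670^0.32 = 10.75
d^0.8 = 16100^0.8 = 2320
v^0.38 = 12700^0.38 = 36.26
g^-0.21 = 1.35^-0.21 = 0.9389
(sin 30°)^0.33 = 0.5000^0.33 = 0.7955
D = 0.134 × 10.75 × 2320 × 36.26 × 0.9389 × 0.7955 = 90508 m
   = 90.51 km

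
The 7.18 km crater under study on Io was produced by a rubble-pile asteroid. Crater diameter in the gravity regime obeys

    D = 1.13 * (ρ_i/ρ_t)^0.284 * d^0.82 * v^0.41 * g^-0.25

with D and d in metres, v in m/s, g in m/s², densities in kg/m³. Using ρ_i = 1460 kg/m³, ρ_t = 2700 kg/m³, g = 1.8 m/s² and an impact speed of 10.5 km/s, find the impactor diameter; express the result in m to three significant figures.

Rearranging for d: d = [D / (1.13 · (1460/2700)^0.284 · 10500^0.41 · 1.8^-0.25)]^(1/0.82).
D = 7180 m.
(1460/2700)^0.284 = 0.8398
10500^0.41 = 44.53
1.8^-0.25 = 0.8633
Denominator = 1.13 × 0.8398 × 44.53 × 0.8633 = 36.48
D / 36.48 = 7180 / 36.48 = 196.8
d = 196.8^(1/0.82) = 196.8^1.2195 = 627.4 m

d ≈ 627 m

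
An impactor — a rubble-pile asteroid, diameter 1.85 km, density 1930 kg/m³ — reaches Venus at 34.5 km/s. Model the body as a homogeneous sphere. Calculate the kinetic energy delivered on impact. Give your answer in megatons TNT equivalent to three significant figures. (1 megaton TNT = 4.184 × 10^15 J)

d = 1850 m; v = 34500 m/s.
Mass m = (π/6) ρ d³ = (π/6) × 1930 × (1850)³ = 6.398 × 10^12 kg
E = ½ m v² = 0.5 × 6.398 × 10^12 × (34500)² = 3.808 × 10^21 J
   = 3.808 × 10^21 / 4.184×10^15 = 9.101 × 10^5 Mt

E ≈ 9.10 × 10^5 Mt TNT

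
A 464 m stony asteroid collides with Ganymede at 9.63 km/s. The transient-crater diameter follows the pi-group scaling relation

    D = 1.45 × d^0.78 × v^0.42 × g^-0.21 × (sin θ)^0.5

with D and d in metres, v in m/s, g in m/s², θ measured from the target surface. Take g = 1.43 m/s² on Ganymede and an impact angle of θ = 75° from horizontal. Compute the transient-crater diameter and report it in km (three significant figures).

In SI units: v = 9630 m/s.
d^0.78 = 464^0.78 = 120.2
v^0.42 = 9630^0.42 = 47.11
g^-0.21 = 1.43^-0.21 = 0.9276
(sin 75°)^0.5 = 0.9659^0.5 = 0.9828
D = 1.45 × 120.2 × 47.11 × 0.9276 × 0.9828 = 7485 m
   = 7.485 km

D ≈ 7.49 km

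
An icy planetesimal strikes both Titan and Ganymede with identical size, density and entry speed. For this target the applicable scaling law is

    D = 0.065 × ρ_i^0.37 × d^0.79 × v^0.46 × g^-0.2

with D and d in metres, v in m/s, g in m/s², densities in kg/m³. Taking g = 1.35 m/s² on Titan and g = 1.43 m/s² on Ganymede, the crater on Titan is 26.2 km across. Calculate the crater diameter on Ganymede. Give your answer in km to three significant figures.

All impactor-dependent factors cancel in the ratio, leaving D_Ganymede/D_Titan = (g_Ganymede/g_Titan)^-0.2.
(1.43/1.35)^-0.2 = 1.059^-0.2 = 0.9886
D_Ganymede = 0.9886 × 26.2 km = 25.9 km

D ≈ 25.9 km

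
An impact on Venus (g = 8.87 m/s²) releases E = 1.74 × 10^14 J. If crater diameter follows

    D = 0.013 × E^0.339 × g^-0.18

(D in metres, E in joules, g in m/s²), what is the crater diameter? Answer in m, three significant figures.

E^0.339 = (1.74 × 10^14)^0.339 = 6.723 × 10^4
g^-0.18 = 8.87^-0.18 = 0.6751
D = 0.013 × 6.723 × 10^4 × 0.6751 = 590.0 m

D ≈ 590 m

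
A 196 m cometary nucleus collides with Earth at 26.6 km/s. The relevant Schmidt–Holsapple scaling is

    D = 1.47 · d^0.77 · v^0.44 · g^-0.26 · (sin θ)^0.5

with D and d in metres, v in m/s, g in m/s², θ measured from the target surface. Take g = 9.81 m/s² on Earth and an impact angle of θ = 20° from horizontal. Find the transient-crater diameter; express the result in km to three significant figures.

In SI units: v = 26600 m/s.
d^0.77 = 196^0.77 = 58.22
v^0.44 = 26600^0.44 = 88.50
g^-0.26 = 9.81^-0.26 = 0.5523
(sin 20°)^0.5 = 0.3420^0.5 = 0.5848
D = 1.47 × 58.22 × 88.50 × 0.5523 × 0.5848 = 2446 m
   = 2.446 km

D ≈ 2.45 km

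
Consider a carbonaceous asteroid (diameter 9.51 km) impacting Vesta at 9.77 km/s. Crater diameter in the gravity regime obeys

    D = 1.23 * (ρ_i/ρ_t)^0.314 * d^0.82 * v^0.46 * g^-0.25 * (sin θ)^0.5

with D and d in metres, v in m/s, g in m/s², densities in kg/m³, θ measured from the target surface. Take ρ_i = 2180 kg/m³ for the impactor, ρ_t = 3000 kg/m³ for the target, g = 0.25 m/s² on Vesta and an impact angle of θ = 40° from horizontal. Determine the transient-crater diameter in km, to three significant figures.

In SI units: d = 9510 m, v = 9770 m/s.
(ρ_i/ρ_t)^0.314 = (2180/3000)^0.314 = 0.9046
d^0.82 = 9510^0.82 = 1829
v^0.46 = 9770^0.46 = 68.45
g^-0.25 = 0.25^-0.25 = 1.414
(sin 40°)^0.5 = 0.6428^0.5 = 0.8017
D = 1.23 × 0.9046 × 1829 × 68.45 × 1.414 × 0.8017 = 1.579 × 10^5 m
   = 157.9 km

D ≈ 158 km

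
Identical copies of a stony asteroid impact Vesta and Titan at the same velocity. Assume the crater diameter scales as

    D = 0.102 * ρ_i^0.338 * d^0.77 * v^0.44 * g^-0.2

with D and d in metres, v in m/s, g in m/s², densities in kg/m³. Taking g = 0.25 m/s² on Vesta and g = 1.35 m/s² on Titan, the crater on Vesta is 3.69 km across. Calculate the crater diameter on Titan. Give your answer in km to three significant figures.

D ≈ 2.63 km

All impactor-dependent factors cancel in the ratio, leaving D_Titan/D_Vesta = (g_Titan/g_Vesta)^-0.2.
(1.35/0.25)^-0.2 = 5.400^-0.2 = 0.7137
D_Titan = 0.7137 × 3.69 km = 2.63 km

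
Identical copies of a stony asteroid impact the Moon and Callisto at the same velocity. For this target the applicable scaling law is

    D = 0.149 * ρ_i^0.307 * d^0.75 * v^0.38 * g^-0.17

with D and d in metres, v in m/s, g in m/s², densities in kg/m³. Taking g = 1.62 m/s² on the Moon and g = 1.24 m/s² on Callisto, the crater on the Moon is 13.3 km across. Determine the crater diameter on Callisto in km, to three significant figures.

D ≈ 13.9 km

All impactor-dependent factors cancel in the ratio, leaving D_Callisto/D_Moon = (g_Callisto/g_Moon)^-0.17.
(1.24/1.62)^-0.17 = 0.7654^-0.17 = 1.046
D_Callisto = 1.046 × 13.3 km = 13.9 km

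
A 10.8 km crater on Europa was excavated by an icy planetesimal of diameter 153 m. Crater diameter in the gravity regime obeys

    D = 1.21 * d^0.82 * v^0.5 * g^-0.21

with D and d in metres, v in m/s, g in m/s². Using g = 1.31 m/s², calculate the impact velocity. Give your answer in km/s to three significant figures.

v ≈ 23.3 km/s

Rearranging for v: v = [D / (1.21 · 153^0.82 · 1.31^-0.21)]^(1/0.5).
D = 10800 m.
153^0.82 = 61.87
1.31^-0.21 = 0.9449
Denominator = 1.21 × 61.87 × 0.9449 = 70.74
D / 70.74 = 10800 / 70.74 = 152.7
v = 152.7^(1/0.5) = 152.7^2 = 23317 m/s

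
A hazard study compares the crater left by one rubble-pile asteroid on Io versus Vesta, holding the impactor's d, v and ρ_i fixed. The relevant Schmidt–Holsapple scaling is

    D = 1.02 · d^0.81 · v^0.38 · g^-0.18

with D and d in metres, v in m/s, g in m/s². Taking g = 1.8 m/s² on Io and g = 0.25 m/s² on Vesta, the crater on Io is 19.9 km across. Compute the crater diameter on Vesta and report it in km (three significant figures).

D ≈ 28.4 km

All impactor-dependent factors cancel in the ratio, leaving D_Vesta/D_Io = (g_Vesta/g_Io)^-0.18.
(0.25/1.8)^-0.18 = 0.1389^-0.18 = 1.427
D_Vesta = 1.427 × 19.9 km = 28.4 km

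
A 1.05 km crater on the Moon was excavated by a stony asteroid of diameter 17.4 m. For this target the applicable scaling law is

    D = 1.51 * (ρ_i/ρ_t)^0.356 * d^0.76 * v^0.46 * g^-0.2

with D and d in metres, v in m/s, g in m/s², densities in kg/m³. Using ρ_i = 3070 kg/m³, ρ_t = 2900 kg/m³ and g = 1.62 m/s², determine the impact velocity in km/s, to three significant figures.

Rearranging for v: v = [D / (1.51 · (3070/2900)^0.356 · 17.4^0.76 · 1.62^-0.2)]^(1/0.46).
D = 1050 m.
(3070/2900)^0.356 = 1.020
17.4^0.76 = 8.766
1.62^-0.2 = 0.9080
Denominator = 1.51 × 1.020 × 8.766 × 0.9080 = 12.26
D / 12.26 = 1050 / 12.26 = 85.64
v = 85.64^(1/0.46) = 85.64^2.1739 = 15902 m/s

v ≈ 15.9 km/s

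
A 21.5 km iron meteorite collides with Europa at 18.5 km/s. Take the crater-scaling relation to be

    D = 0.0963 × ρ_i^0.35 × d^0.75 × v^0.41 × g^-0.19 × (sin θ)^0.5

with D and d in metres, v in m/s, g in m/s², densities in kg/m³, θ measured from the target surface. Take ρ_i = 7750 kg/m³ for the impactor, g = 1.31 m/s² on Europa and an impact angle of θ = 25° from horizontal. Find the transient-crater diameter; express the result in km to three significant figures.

D ≈ 136 km

In SI units: d = 21500 m, v = 18500 m/s.
ρ_i^0.35 = 7750^0.35 = 22.98
d^0.75 = 21500^0.75 = 1776
v^0.41 = 18500^0.41 = 56.17
g^-0.19 = 1.31^-0.19 = 0.9500
(sin 25°)^0.5 = 0.4226^0.5 = 0.6501
D = 0.0963 × 22.98 × 1776 × 56.17 × 0.9500 × 0.6501 = 1.363 × 10^5 m
   = 136.3 km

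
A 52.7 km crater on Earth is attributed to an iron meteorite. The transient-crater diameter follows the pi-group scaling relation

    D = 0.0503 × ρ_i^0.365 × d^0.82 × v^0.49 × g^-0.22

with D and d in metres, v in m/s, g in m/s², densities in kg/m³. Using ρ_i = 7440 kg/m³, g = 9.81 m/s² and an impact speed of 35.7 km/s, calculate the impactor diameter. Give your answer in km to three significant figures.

d ≈ 1.46 km

Rearranging for d: d = [D / (0.0503 · 7440^0.365 · 35700^0.49 · 9.81^-0.22)]^(1/0.82).
D = 52700 m.
7440^0.365 = 25.89
35700^0.49 = 170.1
9.81^-0.22 = 0.6051
Denominator = 0.0503 × 25.89 × 170.1 × 0.6051 = 134.0
D / 134.0 = 52700 / 134.0 = 393.3
d = 393.3^(1/0.82) = 393.3^1.2195 = 1460 m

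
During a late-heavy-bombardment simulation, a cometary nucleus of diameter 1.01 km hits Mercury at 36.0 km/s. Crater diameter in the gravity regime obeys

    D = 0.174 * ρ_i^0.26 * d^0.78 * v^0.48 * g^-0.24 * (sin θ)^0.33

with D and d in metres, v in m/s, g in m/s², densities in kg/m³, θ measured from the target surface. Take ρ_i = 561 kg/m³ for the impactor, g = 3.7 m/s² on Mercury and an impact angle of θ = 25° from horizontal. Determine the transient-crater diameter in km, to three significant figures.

In SI units: d = 1010 m, v = 36000 m/s.
ρ_i^0.26 = 561^0.26 = 5.185
d^0.78 = 1010^0.78 = 220.5
v^0.48 = 36000^0.48 = 153.8
g^-0.24 = 3.7^-0.24 = 0.7305
(sin 25°)^0.33 = 0.4226^0.33 = 0.7526
D = 0.174 × 5.185 × 220.5 × 153.8 × 0.7305 × 0.7526 = 16821 m
   = 16.82 km

D ≈ 16.8 km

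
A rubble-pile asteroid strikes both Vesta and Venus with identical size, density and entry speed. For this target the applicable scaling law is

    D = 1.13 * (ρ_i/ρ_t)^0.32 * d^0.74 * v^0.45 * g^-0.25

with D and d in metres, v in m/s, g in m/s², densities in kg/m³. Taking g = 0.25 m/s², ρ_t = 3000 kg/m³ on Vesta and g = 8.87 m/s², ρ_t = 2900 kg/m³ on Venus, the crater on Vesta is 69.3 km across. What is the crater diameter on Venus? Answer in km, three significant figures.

The impactor-only factors (d, v, ρ_i) cancel in the ratio, leaving D_Venus/D_Vesta = (g_Venus/g_Vesta)^-0.25 · (ρ_t,Vesta/ρ_t,Venus)^0.32.
(8.87/0.25)^-0.25 = 35.48^-0.25 = 0.4097
(3000/2900)^0.32 = 1.034^0.32 = 1.011
Ratio = 0.4097 × 1.011 = 0.4142
D_Venus = 0.4142 × 69.3 km = 28.7 km

D ≈ 28.7 km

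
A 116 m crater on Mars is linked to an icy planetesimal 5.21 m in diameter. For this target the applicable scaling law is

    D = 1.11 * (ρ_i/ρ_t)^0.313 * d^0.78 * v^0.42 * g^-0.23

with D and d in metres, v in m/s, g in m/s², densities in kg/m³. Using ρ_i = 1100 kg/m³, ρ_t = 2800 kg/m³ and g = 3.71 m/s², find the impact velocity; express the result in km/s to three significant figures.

v ≈ 12.3 km/s

Rearranging for v: v = [D / (1.11 · (1100/2800)^0.313 · 5.21^0.78 · 3.71^-0.23)]^(1/0.42).
(1100/2800)^0.313 = 0.7464
5.21^0.78 = 3.624
3.71^-0.23 = 0.7397
Denominator = 1.11 × 0.7464 × 3.624 × 0.7397 = 2.221
D / 2.221 = 116 / 2.221 = 52.23
v = 52.23^(1/0.42) = 52.23^2.381 = 12313 m/s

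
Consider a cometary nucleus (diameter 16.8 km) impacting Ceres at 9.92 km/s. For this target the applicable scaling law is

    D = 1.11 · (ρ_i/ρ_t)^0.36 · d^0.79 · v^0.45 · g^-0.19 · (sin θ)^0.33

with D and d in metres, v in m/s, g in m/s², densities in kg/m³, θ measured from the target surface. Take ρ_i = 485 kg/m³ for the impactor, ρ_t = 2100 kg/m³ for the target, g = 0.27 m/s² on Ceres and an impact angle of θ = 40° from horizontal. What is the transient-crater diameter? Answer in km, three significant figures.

In SI units: d = 16800 m, v = 9920 m/s.
(ρ_i/ρ_t)^0.36 = (485/2100)^0.36 = 0.5900
d^0.79 = 16800^0.79 = 2178
v^0.45 = 9920^0.45 = 62.87
g^-0.19 = 0.27^-0.19 = 1.282
(sin 40°)^0.33 = 0.6428^0.33 = 0.8643
D = 1.11 × 0.5900 × 2178 × 62.87 × 1.282 × 0.8643 = 99364 m
   = 99.36 km

D ≈ 99.4 km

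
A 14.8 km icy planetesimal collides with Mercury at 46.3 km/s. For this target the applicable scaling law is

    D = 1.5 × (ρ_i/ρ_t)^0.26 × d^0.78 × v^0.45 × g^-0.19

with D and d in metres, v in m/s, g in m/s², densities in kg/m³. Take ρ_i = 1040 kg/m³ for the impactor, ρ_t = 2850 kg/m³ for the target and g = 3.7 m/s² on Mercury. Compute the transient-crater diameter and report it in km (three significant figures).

D ≈ 203 km

In SI units: d = 14800 m, v = 46300 m/s.
(ρ_i/ρ_t)^0.26 = (1040/2850)^0.26 = 0.7694
d^0.78 = 14800^0.78 = 1790
v^0.45 = 46300^0.45 = 125.8
g^-0.19 = 3.7^-0.19 = 0.7799
D = 1.5 × 0.7694 × 1790 × 125.8 × 0.7799 = 2.027 × 10^5 m
   = 202.7 km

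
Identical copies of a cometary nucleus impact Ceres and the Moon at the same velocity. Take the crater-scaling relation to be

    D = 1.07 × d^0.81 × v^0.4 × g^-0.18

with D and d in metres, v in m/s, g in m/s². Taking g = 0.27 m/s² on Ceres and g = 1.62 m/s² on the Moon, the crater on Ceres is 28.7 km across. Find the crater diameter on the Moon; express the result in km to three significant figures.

All impactor-dependent factors cancel in the ratio, leaving D_Moon/D_Ceres = (g_Moon/g_Ceres)^-0.18.
(1.62/0.27)^-0.18 = 6.000^-0.18 = 0.7243
D_Moon = 0.7243 × 28.7 km = 20.8 km

D ≈ 20.8 km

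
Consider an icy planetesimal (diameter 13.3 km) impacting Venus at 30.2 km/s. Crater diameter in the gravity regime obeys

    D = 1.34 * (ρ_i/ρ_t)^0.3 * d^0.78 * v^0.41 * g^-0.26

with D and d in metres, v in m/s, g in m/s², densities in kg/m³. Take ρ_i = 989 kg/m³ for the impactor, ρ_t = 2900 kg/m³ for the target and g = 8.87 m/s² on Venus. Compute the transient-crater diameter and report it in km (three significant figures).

In SI units: d = 13300 m, v = 30200 m/s.
(ρ_i/ρ_t)^0.3 = (989/2900)^0.3 = 0.7242
d^0.78 = 13300^0.78 = 1647
v^0.41 = 30200^0.41 = 68.68
g^-0.26 = 8.87^-0.26 = 0.5669
D = 1.34 × 0.7242 × 1647 × 68.68 × 0.5669 = 62229 m
   = 62.23 km

D ≈ 62.2 km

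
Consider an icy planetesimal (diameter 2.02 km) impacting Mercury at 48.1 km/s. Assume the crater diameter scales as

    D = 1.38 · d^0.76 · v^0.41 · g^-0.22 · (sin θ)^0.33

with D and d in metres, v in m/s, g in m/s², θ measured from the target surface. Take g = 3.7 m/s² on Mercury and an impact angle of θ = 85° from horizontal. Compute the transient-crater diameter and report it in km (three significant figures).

In SI units: d = 2020 m, v = 48100 m/s.
d^0.76 = 2020^0.76 = 325.1
v^0.41 = 48100^0.41 = 83.12
g^-0.22 = 3.7^-0.22 = 0.7499
(sin 85°)^0.33 = 0.9962^0.33 = 0.9987
D = 1.38 × 325.1 × 83.12 × 0.7499 × 0.9987 = 27928 m
   = 27.93 km

D ≈ 27.9 km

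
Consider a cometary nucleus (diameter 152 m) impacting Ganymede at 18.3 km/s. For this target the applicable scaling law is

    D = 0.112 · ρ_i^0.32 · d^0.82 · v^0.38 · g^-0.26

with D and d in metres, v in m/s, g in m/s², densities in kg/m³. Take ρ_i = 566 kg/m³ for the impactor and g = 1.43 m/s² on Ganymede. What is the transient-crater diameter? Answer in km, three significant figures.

D ≈ 1.99 km

In SI units: v = 18300 m/s.
ρ_i^0.32 = 566^0.32 = 7.602
d^0.82 = 152^0.82 = 61.53
v^0.38 = 18300^0.38 = 41.66
g^-0.26 = 1.43^-0.26 = 0.9112
D = 0.112 × 7.602 × 61.53 × 41.66 × 0.9112 = 1989 m
   = 1.989 km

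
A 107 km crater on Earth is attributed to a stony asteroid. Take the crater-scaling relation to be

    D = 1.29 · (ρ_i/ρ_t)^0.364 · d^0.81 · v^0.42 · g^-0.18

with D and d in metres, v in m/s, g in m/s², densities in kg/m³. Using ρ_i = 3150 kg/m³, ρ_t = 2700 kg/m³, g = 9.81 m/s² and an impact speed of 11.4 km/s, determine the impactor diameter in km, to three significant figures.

d ≈ 14.4 km

Rearranging for d: d = [D / (1.29 · (3150/2700)^0.364 · 11400^0.42 · 9.81^-0.18)]^(1/0.81).
D = 107000 m.
(3150/2700)^0.364 = 1.058
11400^0.42 = 50.57
9.81^-0.18 = 0.6630
Denominator = 1.29 × 1.058 × 50.57 × 0.6630 = 45.76
D / 45.76 = 107000 / 45.76 = 2338
d = 2338^(1/0.81) = 2338^1.2346 = 14427 m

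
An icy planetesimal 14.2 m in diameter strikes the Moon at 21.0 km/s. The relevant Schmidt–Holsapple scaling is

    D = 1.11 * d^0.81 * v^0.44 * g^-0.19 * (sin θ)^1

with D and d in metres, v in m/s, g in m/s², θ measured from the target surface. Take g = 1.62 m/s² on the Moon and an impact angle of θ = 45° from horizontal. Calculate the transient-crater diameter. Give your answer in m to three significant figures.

D ≈ 490 m

In SI units: v = 21000 m/s.
d^0.81 = 14.2^0.81 = 8.577
v^0.44 = 21000^0.44 = 79.76
g^-0.19 = 1.62^-0.19 = 0.9124
(sin 45°)^1 = 0.7071^1 = 0.7071
D = 1.11 × 8.577 × 79.76 × 0.9124 × 0.7071 = 489.9 m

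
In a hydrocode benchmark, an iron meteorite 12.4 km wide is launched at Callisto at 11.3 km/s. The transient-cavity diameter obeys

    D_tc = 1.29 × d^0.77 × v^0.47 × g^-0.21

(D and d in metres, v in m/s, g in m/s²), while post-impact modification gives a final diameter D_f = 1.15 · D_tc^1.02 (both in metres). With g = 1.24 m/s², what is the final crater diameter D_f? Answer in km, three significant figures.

D_f ≈ 205 km

In SI: d = 12400 m, v = 11300 m/s.
d^0.77 = 12400^0.77 = 1419
v^0.47 = 11300^0.47 = 80.34
g^-0.21 = 1.24^-0.21 = 0.9558
D_tc = 1.29 × 1419 × 80.34 × 0.9558 = 1.406 × 10^5 m
D_f = 1.15 × (1.406 × 10^5)^1.02 = 2.049 × 10^5 m
     = 204.9 km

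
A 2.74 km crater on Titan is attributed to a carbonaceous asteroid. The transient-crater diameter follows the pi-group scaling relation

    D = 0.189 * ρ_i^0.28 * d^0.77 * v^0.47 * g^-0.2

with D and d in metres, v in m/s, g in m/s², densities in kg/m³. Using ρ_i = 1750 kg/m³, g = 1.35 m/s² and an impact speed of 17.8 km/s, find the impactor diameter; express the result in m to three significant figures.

d ≈ 46.2 m

Rearranging for d: d = [D / (0.189 · 1750^0.28 · 17800^0.47 · 1.35^-0.2)]^(1/0.77).
D = 2740 m.
1750^0.28 = 8.092
17800^0.47 = 99.47
1.35^-0.2 = 0.9417
Denominator = 0.189 × 8.092 × 99.47 × 0.9417 = 143.3
D / 143.3 = 2740 / 143.3 = 19.12
d = 19.12^(1/0.77) = 19.12^1.2987 = 46.16 m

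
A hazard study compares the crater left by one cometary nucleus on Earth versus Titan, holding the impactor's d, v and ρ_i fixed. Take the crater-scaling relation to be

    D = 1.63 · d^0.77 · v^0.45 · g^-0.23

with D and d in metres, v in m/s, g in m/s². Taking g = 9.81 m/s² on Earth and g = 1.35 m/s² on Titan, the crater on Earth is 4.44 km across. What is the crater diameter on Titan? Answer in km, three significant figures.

All impactor-dependent factors cancel in the ratio, leaving D_Titan/D_Earth = (g_Titan/g_Earth)^-0.23.
(1.35/9.81)^-0.23 = 0.1376^-0.23 = 1.578
D_Titan = 1.578 × 4.44 km = 7.01 km

D ≈ 7.01 km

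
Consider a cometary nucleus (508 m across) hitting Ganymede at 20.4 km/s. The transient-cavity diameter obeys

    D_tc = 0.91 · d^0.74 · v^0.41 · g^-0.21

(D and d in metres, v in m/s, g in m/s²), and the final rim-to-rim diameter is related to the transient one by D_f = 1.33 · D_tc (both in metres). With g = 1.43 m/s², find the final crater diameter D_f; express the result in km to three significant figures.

D_f ≈ 6.60 km

v = 20400 m/s.
d^0.74 = 508^0.74 = 100.5
v^0.41 = 20400^0.41 = 58.47
g^-0.21 = 1.43^-0.21 = 0.9276
D_tc = 0.91 × 100.5 × 58.47 × 0.9276 = 4960 m
D_f = 1.33 × 4960 = 6597 m
     = 6.597 km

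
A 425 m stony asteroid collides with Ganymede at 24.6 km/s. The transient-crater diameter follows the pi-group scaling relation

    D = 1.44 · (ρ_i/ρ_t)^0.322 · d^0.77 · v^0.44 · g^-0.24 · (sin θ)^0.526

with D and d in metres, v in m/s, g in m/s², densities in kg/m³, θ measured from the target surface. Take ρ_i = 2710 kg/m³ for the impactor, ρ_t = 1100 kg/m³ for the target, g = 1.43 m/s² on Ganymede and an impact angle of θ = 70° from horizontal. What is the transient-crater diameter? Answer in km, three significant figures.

In SI units: v = 24600 m/s.
(ρ_i/ρ_t)^0.322 = (2710/1100)^0.322 = 1.337
d^0.77 = 425^0.77 = 105.6
v^0.44 = 24600^0.44 = 85.51
g^-0.24 = 1.43^-0.24 = 0.9177
(sin 70°)^0.526 = 0.9397^0.526 = 0.9678
D = 1.44 × 1.337 × 105.6 × 85.51 × 0.9177 × 0.9678 = 15440 m
   = 15.44 km

D ≈ 15.4 km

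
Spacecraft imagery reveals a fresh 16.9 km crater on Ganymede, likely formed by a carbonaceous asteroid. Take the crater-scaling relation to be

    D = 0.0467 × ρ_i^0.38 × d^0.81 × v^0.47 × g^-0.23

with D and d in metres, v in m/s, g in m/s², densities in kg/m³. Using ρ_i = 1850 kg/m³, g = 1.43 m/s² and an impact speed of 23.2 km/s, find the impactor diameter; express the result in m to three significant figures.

Rearranging for d: d = [D / (0.0467 · 1850^0.38 · 23200^0.47 · 1.43^-0.23)]^(1/0.81).
D = 16900 m.
1850^0.38 = 17.44
23200^0.47 = 112.7
1.43^-0.23 = 0.9210
Denominator = 0.0467 × 17.44 × 112.7 × 0.9210 = 84.54
D / 84.54 = 16900 / 84.54 = 199.9
d = 199.9^(1/0.81) = 199.9^1.2346 = 692.8 m

d ≈ 693 m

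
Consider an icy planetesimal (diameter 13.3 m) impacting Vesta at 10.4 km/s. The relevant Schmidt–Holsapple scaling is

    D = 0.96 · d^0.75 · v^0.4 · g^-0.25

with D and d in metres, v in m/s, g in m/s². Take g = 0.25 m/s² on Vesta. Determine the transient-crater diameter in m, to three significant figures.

D ≈ 382 m

In SI units: v = 10400 m/s.
d^0.75 = 13.3^0.75 = 6.964
v^0.4 = 10400^0.4 = 40.44
g^-0.25 = 0.25^-0.25 = 1.414
D = 0.96 × 6.964 × 40.44 × 1.414 = 382.3 m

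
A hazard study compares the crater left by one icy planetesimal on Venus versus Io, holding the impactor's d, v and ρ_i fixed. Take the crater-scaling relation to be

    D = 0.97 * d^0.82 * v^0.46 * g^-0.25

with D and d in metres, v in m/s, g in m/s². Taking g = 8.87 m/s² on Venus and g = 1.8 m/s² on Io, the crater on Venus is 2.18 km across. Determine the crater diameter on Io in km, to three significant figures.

All impactor-dependent factors cancel in the ratio, leaving D_Io/D_Venus = (g_Io/g_Venus)^-0.25.
(1.8/8.87)^-0.25 = 0.2029^-0.25 = 1.490
D_Io = 1.490 × 2.18 km = 3.25 km

D ≈ 3.25 km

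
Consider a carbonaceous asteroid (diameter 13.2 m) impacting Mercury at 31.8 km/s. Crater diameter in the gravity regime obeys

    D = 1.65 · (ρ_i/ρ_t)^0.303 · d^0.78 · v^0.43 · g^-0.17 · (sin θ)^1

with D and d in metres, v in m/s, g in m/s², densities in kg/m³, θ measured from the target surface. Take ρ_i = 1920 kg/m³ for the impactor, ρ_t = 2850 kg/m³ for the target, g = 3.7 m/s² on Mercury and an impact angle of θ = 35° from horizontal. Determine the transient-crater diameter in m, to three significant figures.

In SI units: v = 31800 m/s.
(ρ_i/ρ_t)^0.303 = (1920/2850)^0.303 = 0.8872
d^0.78 = 13.2^0.78 = 7.483
v^0.43 = 31800^0.43 = 86.31
g^-0.17 = 3.7^-0.17 = 0.8006
(sin 35°)^1 = 0.5736^1 = 0.5736
D = 1.65 × 0.8872 × 7.483 × 86.31 × 0.8006 × 0.5736 = 434.2 m

D ≈ 434 m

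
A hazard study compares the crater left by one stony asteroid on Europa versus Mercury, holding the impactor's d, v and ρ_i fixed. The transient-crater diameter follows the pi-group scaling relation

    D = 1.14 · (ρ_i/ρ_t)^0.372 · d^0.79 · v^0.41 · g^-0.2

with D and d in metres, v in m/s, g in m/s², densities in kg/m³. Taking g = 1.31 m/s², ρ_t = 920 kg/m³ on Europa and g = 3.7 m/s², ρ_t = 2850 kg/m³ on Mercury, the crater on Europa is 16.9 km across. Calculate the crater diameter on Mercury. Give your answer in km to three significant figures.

The impactor-only factors (d, v, ρ_i) cancel in the ratio, leaving D_Mercury/D_Europa = (g_Mercury/g_Europa)^-0.2 · (ρ_t,Europa/ρ_t,Mercury)^0.372.
(3.7/1.31)^-0.2 = 2.824^-0.2 = 0.8125
(920/2850)^0.372 = 0.3228^0.372 = 0.6566
Ratio = 0.8125 × 0.6566 = 0.5335
D_Mercury = 0.5335 × 16.9 km = 9.02 km

D ≈ 9.02 km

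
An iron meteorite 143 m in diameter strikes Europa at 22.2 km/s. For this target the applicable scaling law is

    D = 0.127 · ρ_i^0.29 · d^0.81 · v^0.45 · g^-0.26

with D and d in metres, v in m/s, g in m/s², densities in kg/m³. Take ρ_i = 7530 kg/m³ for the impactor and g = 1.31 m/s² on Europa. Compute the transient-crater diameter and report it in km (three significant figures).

D ≈ 7.93 km

In SI units: v = 22200 m/s.
ρ_i^0.29 = 7530^0.29 = 13.31
d^0.81 = 143^0.81 = 55.70
v^0.45 = 22200^0.45 = 90.34
g^-0.26 = 1.31^-0.26 = 0.9322
D = 0.127 × 13.31 × 55.70 × 90.34 × 0.9322 = 7929 m
   = 7.929 km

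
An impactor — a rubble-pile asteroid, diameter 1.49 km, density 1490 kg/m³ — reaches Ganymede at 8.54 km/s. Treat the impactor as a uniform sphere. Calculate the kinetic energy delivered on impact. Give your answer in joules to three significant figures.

d = 1490 m; v = 8540 m/s.
Mass m = (π/6) ρ d³ = (π/6) × 1490 × (1490)³ = 2.581 × 10^12 kg
E = ½ m v² = 0.5 × 2.581 × 10^12 × (8540)² = 9.412 × 10^19 J

E ≈ 9.41 × 10^19 J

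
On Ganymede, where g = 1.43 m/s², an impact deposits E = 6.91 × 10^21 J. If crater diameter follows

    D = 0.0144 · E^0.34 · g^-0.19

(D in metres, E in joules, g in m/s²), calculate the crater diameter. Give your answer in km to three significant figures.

E^0.34 = (6.91 × 10^21)^0.34 = 2.663 × 10^7
g^-0.19 = 1.43^-0.19 = 0.9343
D = 0.0144 × 2.663 × 10^7 × 0.9343 = 3.583 × 10^5 m
   = 358.3 km

D ≈ 358 km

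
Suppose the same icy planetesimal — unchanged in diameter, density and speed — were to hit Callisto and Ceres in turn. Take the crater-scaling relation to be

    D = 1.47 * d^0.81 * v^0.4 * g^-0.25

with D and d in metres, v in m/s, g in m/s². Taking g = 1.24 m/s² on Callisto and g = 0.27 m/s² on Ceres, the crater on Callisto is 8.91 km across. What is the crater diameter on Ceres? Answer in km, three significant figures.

All impactor-dependent factors cancel in the ratio, leaving D_Ceres/D_Callisto = (g_Ceres/g_Callisto)^-0.25.
(0.27/1.24)^-0.25 = 0.2177^-0.25 = 1.464
D_Ceres = 1.464 × 8.91 km = 13.0 km

D ≈ 13.0 km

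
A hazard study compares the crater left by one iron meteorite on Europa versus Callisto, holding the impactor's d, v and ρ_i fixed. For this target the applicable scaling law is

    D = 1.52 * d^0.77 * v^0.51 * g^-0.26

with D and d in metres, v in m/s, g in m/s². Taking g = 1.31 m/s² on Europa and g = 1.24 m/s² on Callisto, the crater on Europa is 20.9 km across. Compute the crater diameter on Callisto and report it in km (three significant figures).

All impactor-dependent factors cancel in the ratio, leaving D_Callisto/D_Europa = (g_Callisto/g_Europa)^-0.26.
(1.24/1.31)^-0.26 = 0.9466^-0.26 = 1.014
D_Callisto = 1.014 × 20.9 km = 21.2 km

D ≈ 21.2 km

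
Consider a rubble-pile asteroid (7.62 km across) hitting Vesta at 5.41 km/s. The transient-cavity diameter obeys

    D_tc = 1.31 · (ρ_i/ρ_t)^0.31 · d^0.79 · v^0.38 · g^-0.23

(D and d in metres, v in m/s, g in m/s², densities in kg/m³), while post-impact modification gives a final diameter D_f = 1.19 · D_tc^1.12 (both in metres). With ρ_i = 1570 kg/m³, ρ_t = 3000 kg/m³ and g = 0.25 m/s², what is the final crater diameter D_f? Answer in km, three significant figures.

D_f ≈ 194 km

In SI: d = 7620 m, v = 5410 m/s.
(ρ_i/ρ_t)^0.31 = (1570/3000)^0.31 = 0.8181
d^0.79 = 7620^0.79 = 1166
v^0.38 = 5410^0.38 = 26.22
g^-0.23 = 0.25^-0.23 = 1.376
D_tc = 1.31 × 0.8181 × 1166 × 26.22 × 1.376 = 45080 m
D_f = 1.19 × (45080)^1.12 = 1.941 × 10^5 m
     = 194.1 km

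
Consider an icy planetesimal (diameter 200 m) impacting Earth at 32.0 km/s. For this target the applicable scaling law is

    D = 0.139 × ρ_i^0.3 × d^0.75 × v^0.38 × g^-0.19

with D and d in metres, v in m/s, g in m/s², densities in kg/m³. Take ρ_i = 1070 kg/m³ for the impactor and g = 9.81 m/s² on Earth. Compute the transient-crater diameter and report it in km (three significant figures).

D ≈ 2.00 km

In SI units: v = 32000 m/s.
ρ_i^0.3 = 1070^0.3 = 8.106
d^0.75 = 200^0.75 = 53.18
v^0.38 = 32000^0.38 = 51.52
g^-0.19 = 9.81^-0.19 = 0.6480
D = 0.139 × 8.106 × 53.18 × 51.52 × 0.6480 = 2000 m
   = 2.000 km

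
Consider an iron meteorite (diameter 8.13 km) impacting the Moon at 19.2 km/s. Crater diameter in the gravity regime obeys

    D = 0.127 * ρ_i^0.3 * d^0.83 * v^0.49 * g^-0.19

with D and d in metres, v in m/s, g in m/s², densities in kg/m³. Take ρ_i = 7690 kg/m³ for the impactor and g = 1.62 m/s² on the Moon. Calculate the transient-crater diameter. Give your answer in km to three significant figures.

D ≈ 375 km

In SI units: d = 8130 m, v = 19200 m/s.
ρ_i^0.3 = 7690^0.3 = 14.65
d^0.83 = 8130^0.83 = 1759
v^0.49 = 19200^0.49 = 125.6
g^-0.19 = 1.62^-0.19 = 0.9124
D = 0.127 × 14.65 × 1759 × 125.6 × 0.9124 = 3.750 × 10^5 m
   = 375.0 km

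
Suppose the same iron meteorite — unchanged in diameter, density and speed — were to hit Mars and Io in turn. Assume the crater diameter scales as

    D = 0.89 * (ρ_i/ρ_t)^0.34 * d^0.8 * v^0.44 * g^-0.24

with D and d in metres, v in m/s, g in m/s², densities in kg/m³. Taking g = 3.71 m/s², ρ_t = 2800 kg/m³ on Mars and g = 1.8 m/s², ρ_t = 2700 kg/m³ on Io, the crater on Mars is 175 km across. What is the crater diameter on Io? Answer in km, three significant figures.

D ≈ 211 km

The impactor-only factors (d, v, ρ_i) cancel in the ratio, leaving D_Io/D_Mars = (g_Io/g_Mars)^-0.24 · (ρ_t,Mars/ρ_t,Io)^0.34.
(1.8/3.71)^-0.24 = 0.4852^-0.24 = 1.190
(2800/2700)^0.34 = 1.037^0.34 = 1.012
Ratio = 1.190 × 1.012 = 1.204
D_Io = 1.204 × 175 km = 211 km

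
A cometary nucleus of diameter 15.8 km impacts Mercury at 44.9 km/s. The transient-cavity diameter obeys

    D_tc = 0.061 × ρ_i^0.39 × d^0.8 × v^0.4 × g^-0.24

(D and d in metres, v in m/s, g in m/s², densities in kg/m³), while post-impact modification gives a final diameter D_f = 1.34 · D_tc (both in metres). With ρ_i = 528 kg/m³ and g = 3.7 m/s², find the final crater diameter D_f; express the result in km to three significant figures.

In SI: d = 15800 m, v = 44900 m/s.
ρ_i^0.39 = 528^0.39 = 11.53
d^0.8 = 15800^0.8 = 2285
v^0.4 = 44900^0.4 = 72.59
g^-0.24 = 3.7^-0.24 = 0.7305
D_tc = 0.061 × 11.53 × 2285 × 72.59 × 0.7305 = 85220 m
D_f = 1.34 × 85220 = 1.142 × 10^5 m
     = 114.2 km

D_f ≈ 114 km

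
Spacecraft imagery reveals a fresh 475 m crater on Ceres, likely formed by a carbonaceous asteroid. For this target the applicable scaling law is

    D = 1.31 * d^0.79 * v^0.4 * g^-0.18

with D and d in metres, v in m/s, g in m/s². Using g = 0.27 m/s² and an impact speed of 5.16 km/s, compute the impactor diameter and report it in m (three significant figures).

Rearranging for d: d = [D / (1.31 · 5160^0.4 · 0.27^-0.18)]^(1/0.79).
5160^0.4 = 30.55
0.27^-0.18 = 1.266
Denominator = 1.31 × 30.55 × 1.266 = 50.67
D / 50.67 = 475 / 50.67 = 9.374
d = 9.374^(1/0.79) = 9.374^1.2658 = 16.99 m

d ≈ 17.0 m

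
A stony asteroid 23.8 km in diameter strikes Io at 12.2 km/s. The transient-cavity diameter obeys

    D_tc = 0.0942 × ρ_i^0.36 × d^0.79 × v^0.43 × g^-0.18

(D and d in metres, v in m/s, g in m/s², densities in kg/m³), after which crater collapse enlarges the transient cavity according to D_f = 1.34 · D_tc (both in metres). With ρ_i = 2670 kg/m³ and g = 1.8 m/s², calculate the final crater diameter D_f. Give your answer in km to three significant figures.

D_f ≈ 319 km

In SI: d = 23800 m, v = 12200 m/s.
ρ_i^0.36 = 2670^0.36 = 17.12
d^0.79 = 23800^0.79 = 2867
v^0.43 = 12200^0.43 = 57.17
g^-0.18 = 1.8^-0.18 = 0.8996
D_tc = 0.0942 × 17.12 × 2867 × 57.17 × 0.8996 = 2.378 × 10^5 m
D_f = 1.34 × 2.378 × 10^5 = 3.187 × 10^5 m
     = 318.7 km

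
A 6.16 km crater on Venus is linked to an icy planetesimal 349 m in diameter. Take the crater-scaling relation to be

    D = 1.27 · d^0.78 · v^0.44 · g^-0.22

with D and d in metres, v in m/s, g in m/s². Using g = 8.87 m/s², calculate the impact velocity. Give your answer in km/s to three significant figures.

v ≈ 22.0 km/s

Rearranging for v: v = [D / (1.27 · 349^0.78 · 8.87^-0.22)]^(1/0.44).
D = 6160 m.
349^0.78 = 96.25
8.87^-0.22 = 0.6187
Denominator = 1.27 × 96.25 × 0.6187 = 75.63
D / 75.63 = 6160 / 75.63 = 81.45
v = 81.45^(1/0.44) = 81.45^2.2727 = 22023 m/s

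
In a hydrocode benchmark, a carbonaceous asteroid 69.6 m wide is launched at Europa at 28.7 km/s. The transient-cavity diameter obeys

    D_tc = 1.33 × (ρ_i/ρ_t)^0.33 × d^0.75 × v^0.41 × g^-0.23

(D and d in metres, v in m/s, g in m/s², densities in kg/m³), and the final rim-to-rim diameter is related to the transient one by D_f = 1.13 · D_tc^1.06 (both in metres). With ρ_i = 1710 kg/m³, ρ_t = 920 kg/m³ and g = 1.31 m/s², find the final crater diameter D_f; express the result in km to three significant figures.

D_f ≈ 4.49 km

v = 28700 m/s.
(ρ_i/ρ_t)^0.33 = (1710/920)^0.33 = 1.227
d^0.75 = 69.6^0.75 = 24.10
v^0.41 = 28700^0.41 = 67.26
g^-0.23 = 1.31^-0.23 = 0.9398
D_tc = 1.33 × 1.227 × 24.10 × 67.26 × 0.9398 = 2486 m
D_f = 1.13 × (2486)^1.06 = 4491 m
     = 4.491 km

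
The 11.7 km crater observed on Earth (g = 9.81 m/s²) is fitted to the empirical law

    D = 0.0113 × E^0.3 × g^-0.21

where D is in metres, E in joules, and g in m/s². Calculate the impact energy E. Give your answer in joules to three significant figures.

E ≈ 5.55 × 10^20 J

Rearranging: E = [D / (0.0113 · g^-0.21)]^(1/0.3).
D = 11700 m.
g^-0.21 = 9.81^-0.21 = 0.6191
D / (0.0113 × 0.6191) = 11700 / (6.996 × 10^-3) = 1.672 × 10^6
E = (1.672 × 10^6)^3.3333 = 5.545 × 10^20 J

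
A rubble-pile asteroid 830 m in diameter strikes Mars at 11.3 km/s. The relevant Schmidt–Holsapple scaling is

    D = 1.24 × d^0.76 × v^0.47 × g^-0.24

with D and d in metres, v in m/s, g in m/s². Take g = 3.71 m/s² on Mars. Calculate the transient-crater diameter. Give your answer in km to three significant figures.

D ≈ 12.0 km

In SI units: v = 11300 m/s.
d^0.76 = 830^0.76 = 165.4
v^0.47 = 11300^0.47 = 80.34
g^-0.24 = 3.71^-0.24 = 0.7300
D = 1.24 × 165.4 × 80.34 × 0.7300 = 12029 m
   = 12.03 km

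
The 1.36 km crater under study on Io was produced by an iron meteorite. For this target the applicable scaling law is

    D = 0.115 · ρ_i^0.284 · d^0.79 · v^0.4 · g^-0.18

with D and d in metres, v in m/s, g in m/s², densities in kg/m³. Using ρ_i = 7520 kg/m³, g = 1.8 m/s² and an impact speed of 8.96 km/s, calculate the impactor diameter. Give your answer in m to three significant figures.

Rearranging for d: d = [D / (0.115 · 7520^0.284 · 8960^0.4 · 1.8^-0.18)]^(1/0.79).
D = 1360 m.
7520^0.284 = 12.61
8960^0.4 = 38.10
1.8^-0.18 = 0.8996
Denominator = 0.115 × 12.61 × 38.10 × 0.8996 = 49.70
D / 49.70 = 1360 / 49.70 = 27.36
d = 27.36^(1/0.79) = 27.36^1.2658 = 65.93 m

d ≈ 65.9 m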